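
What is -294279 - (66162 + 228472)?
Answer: -588913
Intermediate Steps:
-294279 - (66162 + 228472) = -294279 - 1*294634 = -294279 - 294634 = -588913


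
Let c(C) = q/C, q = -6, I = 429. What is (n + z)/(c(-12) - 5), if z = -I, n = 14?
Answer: 830/9 ≈ 92.222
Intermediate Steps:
z = -429 (z = -1*429 = -429)
c(C) = -6/C
(n + z)/(c(-12) - 5) = (14 - 429)/(-6/(-12) - 5) = -415/(-6*(-1/12) - 5) = -415/(½ - 5) = -415/(-9/2) = -415*(-2/9) = 830/9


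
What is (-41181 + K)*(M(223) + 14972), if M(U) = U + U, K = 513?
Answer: -627019224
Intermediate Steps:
M(U) = 2*U
(-41181 + K)*(M(223) + 14972) = (-41181 + 513)*(2*223 + 14972) = -40668*(446 + 14972) = -40668*15418 = -627019224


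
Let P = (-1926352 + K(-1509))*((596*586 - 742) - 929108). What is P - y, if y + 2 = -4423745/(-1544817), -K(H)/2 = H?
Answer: 1725060346969473421/1544817 ≈ 1.1167e+12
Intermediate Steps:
K(H) = -2*H
y = 1334111/1544817 (y = -2 - 4423745/(-1544817) = -2 - 4423745*(-1/1544817) = -2 + 4423745/1544817 = 1334111/1544817 ≈ 0.86360)
P = 1116676180396 (P = (-1926352 - 2*(-1509))*((596*586 - 742) - 929108) = (-1926352 + 3018)*((349256 - 742) - 929108) = -1923334*(348514 - 929108) = -1923334*(-580594) = 1116676180396)
P - y = 1116676180396 - 1*1334111/1544817 = 1116676180396 - 1334111/1544817 = 1725060346969473421/1544817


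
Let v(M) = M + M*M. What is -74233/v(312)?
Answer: -74233/97656 ≈ -0.76015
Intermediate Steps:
v(M) = M + M**2
-74233/v(312) = -74233*1/(312*(1 + 312)) = -74233/(312*313) = -74233/97656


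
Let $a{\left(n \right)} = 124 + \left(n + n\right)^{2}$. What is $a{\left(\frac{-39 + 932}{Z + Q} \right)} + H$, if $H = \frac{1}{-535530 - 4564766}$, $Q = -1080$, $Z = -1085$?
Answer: $\frac{2980642028998791}{23906234918600} \approx 124.68$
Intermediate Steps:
$H = - \frac{1}{5100296}$ ($H = \frac{1}{-5100296} = - \frac{1}{5100296} \approx -1.9607 \cdot 10^{-7}$)
$a{\left(n \right)} = 124 + 4 n^{2}$ ($a{\left(n \right)} = 124 + \left(2 n\right)^{2} = 124 + 4 n^{2}$)
$a{\left(\frac{-39 + 932}{Z + Q} \right)} + H = \left(124 + 4 \left(\frac{-39 + 932}{-1085 - 1080}\right)^{2}\right) - \frac{1}{5100296} = \left(124 + 4 \left(\frac{893}{-2165}\right)^{2}\right) - \frac{1}{5100296} = \left(124 + 4 \left(893 \left(- \frac{1}{2165}\right)\right)^{2}\right) - \frac{1}{5100296} = \left(124 + 4 \left(- \frac{893}{2165}\right)^{2}\right) - \frac{1}{5100296} = \left(124 + 4 \cdot \frac{797449}{4687225}\right) - \frac{1}{5100296} = \left(124 + \frac{3189796}{4687225}\right) - \frac{1}{5100296} = \frac{584405696}{4687225} - \frac{1}{5100296} = \frac{2980642028998791}{23906234918600}$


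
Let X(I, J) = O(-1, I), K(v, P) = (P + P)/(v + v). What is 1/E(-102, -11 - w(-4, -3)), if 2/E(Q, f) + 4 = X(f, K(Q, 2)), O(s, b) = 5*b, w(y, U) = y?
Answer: -39/2 ≈ -19.500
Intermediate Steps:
K(v, P) = P/v (K(v, P) = (2*P)/((2*v)) = (2*P)*(1/(2*v)) = P/v)
X(I, J) = 5*I
E(Q, f) = 2/(-4 + 5*f)
1/E(-102, -11 - w(-4, -3)) = 1/(2/(-4 + 5*(-11 - 1*(-4)))) = 1/(2/(-4 + 5*(-11 + 4))) = 1/(2/(-4 + 5*(-7))) = 1/(2/(-4 - 35)) = 1/(2/(-39)) = 1/(2*(-1/39)) = 1/(-2/39) = -39/2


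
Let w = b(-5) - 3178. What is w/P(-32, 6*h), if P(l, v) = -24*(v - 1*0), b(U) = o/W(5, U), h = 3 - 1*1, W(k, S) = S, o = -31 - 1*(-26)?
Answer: 353/32 ≈ 11.031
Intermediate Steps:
o = -5 (o = -31 + 26 = -5)
h = 2 (h = 3 - 1 = 2)
b(U) = -5/U
w = -3177 (w = -5/(-5) - 3178 = -5*(-1/5) - 3178 = 1 - 3178 = -3177)
P(l, v) = -24*v (P(l, v) = -24*(v + 0) = -24*v)
w/P(-32, 6*h) = -3177/((-144*2)) = -3177/((-24*12)) = -3177/(-288) = -3177*(-1/288) = 353/32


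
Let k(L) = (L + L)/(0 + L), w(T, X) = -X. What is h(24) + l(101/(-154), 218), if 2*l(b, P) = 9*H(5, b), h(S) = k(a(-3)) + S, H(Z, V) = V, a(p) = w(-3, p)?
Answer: 7099/308 ≈ 23.049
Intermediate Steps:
a(p) = -p
k(L) = 2 (k(L) = (2*L)/L = 2)
h(S) = 2 + S
l(b, P) = 9*b/2 (l(b, P) = (9*b)/2 = 9*b/2)
h(24) + l(101/(-154), 218) = (2 + 24) + 9*(101/(-154))/2 = 26 + 9*(101*(-1/154))/2 = 26 + (9/2)*(-101/154) = 26 - 909/308 = 7099/308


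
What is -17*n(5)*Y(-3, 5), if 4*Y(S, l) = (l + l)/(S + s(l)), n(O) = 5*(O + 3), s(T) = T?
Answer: -850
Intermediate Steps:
n(O) = 15 + 5*O (n(O) = 5*(3 + O) = 15 + 5*O)
Y(S, l) = l/(2*(S + l)) (Y(S, l) = ((l + l)/(S + l))/4 = ((2*l)/(S + l))/4 = (2*l/(S + l))/4 = l/(2*(S + l)))
-17*n(5)*Y(-3, 5) = -17*(15 + 5*5)*(1/2)*5/(-3 + 5) = -17*(15 + 25)*(1/2)*5/2 = -680*(1/2)*5*(1/2) = -680*5/4 = -17*50 = -850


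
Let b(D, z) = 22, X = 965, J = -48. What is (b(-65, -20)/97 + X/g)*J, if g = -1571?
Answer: 2834064/152387 ≈ 18.598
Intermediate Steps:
(b(-65, -20)/97 + X/g)*J = (22/97 + 965/(-1571))*(-48) = (22*(1/97) + 965*(-1/1571))*(-48) = (22/97 - 965/1571)*(-48) = -59043/152387*(-48) = 2834064/152387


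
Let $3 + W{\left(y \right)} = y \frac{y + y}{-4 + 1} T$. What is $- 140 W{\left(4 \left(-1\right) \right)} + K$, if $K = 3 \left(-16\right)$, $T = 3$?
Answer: $4852$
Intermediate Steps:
$K = -48$
$W{\left(y \right)} = -3 - 2 y^{2}$ ($W{\left(y \right)} = -3 + y \frac{y + y}{-4 + 1} \cdot 3 = -3 + y \frac{2 y}{-3} \cdot 3 = -3 + y 2 y \left(- \frac{1}{3}\right) 3 = -3 + y \left(- \frac{2 y}{3}\right) 3 = -3 + - \frac{2 y^{2}}{3} \cdot 3 = -3 - 2 y^{2}$)
$- 140 W{\left(4 \left(-1\right) \right)} + K = - 140 \left(-3 - 2 \left(4 \left(-1\right)\right)^{2}\right) - 48 = - 140 \left(-3 - 2 \left(-4\right)^{2}\right) - 48 = - 140 \left(-3 - 32\right) - 48 = \left(-140\right) \left(-35\right) - 48 = 4900 - 48 = 4852$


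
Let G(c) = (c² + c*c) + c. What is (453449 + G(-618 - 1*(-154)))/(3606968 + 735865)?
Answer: 883577/4342833 ≈ 0.20346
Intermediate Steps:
G(c) = c + 2*c² (G(c) = (c² + c²) + c = 2*c² + c = c + 2*c²)
(453449 + G(-618 - 1*(-154)))/(3606968 + 735865) = (453449 + (-618 - 1*(-154))*(1 + 2*(-618 - 1*(-154))))/(3606968 + 735865) = (453449 + (-618 + 154)*(1 + 2*(-618 + 154)))/4342833 = (453449 - 464*(1 + 2*(-464)))*(1/4342833) = (453449 - 464*(1 - 928))*(1/4342833) = (453449 - 464*(-927))*(1/4342833) = (453449 + 430128)*(1/4342833) = 883577*(1/4342833) = 883577/4342833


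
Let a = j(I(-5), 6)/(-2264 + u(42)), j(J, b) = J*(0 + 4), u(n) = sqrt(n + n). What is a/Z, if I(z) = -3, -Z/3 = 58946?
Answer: -1132/37766790619 - sqrt(21)/37766790619 ≈ -3.0095e-8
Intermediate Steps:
Z = -176838 (Z = -3*58946 = -176838)
u(n) = sqrt(2)*sqrt(n) (u(n) = sqrt(2*n) = sqrt(2)*sqrt(n))
j(J, b) = 4*J (j(J, b) = J*4 = 4*J)
a = -12/(-2264 + 2*sqrt(21)) (a = (4*(-3))/(-2264 + sqrt(2)*sqrt(42)) = -12/(-2264 + 2*sqrt(21)) ≈ 0.0053219)
a/Z = (6792/1281403 + 6*sqrt(21)/1281403)/(-176838) = (6792/1281403 + 6*sqrt(21)/1281403)*(-1/176838) = -1132/37766790619 - sqrt(21)/37766790619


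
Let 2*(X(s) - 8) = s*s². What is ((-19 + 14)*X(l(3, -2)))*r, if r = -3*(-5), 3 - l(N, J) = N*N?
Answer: 7500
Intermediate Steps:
l(N, J) = 3 - N² (l(N, J) = 3 - N*N = 3 - N²)
r = 15
X(s) = 8 + s³/2 (X(s) = 8 + (s*s²)/2 = 8 + s³/2)
((-19 + 14)*X(l(3, -2)))*r = ((-19 + 14)*(8 + (3 - 1*3²)³/2))*15 = -5*(8 + (3 - 1*9)³/2)*15 = -5*(8 + (3 - 9)³/2)*15 = -5*(8 + (½)*(-6)³)*15 = -5*(8 + (½)*(-216))*15 = -5*(8 - 108)*15 = -5*(-100)*15 = 500*15 = 7500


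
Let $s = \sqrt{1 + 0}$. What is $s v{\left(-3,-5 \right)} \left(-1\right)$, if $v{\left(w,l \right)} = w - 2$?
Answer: $5$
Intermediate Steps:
$v{\left(w,l \right)} = -2 + w$ ($v{\left(w,l \right)} = w - 2 = -2 + w$)
$s = 1$ ($s = \sqrt{1} = 1$)
$s v{\left(-3,-5 \right)} \left(-1\right) = 1 \left(-2 - 3\right) \left(-1\right) = 1 \left(-5\right) \left(-1\right) = \left(-5\right) \left(-1\right) = 5$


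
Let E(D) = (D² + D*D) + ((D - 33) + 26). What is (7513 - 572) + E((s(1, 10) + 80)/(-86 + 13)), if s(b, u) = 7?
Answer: 36960073/5329 ≈ 6935.6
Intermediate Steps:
E(D) = -7 + D + 2*D² (E(D) = (D² + D²) + ((-33 + D) + 26) = 2*D² + (-7 + D) = -7 + D + 2*D²)
(7513 - 572) + E((s(1, 10) + 80)/(-86 + 13)) = (7513 - 572) + (-7 + (7 + 80)/(-86 + 13) + 2*((7 + 80)/(-86 + 13))²) = 6941 + (-7 + 87/(-73) + 2*(87/(-73))²) = 6941 + (-7 + 87*(-1/73) + 2*(87*(-1/73))²) = 6941 + (-7 - 87/73 + 2*(-87/73)²) = 6941 + (-7 - 87/73 + 2*(7569/5329)) = 6941 + (-7 - 87/73 + 15138/5329) = 6941 - 28516/5329 = 36960073/5329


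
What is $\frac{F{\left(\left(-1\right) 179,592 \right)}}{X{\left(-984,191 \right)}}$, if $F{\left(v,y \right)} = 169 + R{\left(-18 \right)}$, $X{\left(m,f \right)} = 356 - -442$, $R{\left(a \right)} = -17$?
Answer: $\frac{4}{21} \approx 0.19048$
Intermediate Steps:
$X{\left(m,f \right)} = 798$ ($X{\left(m,f \right)} = 356 + 442 = 798$)
$F{\left(v,y \right)} = 152$ ($F{\left(v,y \right)} = 169 - 17 = 152$)
$\frac{F{\left(\left(-1\right) 179,592 \right)}}{X{\left(-984,191 \right)}} = \frac{152}{798} = 152 \cdot \frac{1}{798} = \frac{4}{21}$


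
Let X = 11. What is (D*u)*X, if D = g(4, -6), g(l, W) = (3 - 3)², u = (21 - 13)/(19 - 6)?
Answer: 0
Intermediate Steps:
u = 8/13 ≈ 0.61539
g(l, W) = 0 (g(l, W) = 0² = 0)
D = 0
(D*u)*X = (0*(8/13))*11 = 0*11 = 0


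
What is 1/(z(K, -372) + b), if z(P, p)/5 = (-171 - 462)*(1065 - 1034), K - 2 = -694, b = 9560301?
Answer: 1/9462186 ≈ 1.0568e-7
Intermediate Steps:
K = -692 (K = 2 - 694 = -692)
z(P, p) = -98115 (z(P, p) = 5*((-171 - 462)*(1065 - 1034)) = 5*(-633*31) = 5*(-19623) = -98115)
1/(z(K, -372) + b) = 1/(-98115 + 9560301) = 1/9462186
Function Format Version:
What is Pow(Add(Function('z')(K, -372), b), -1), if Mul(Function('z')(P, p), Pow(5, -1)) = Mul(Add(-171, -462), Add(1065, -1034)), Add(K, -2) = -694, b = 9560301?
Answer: Rational(1, 9462186) ≈ 1.0568e-7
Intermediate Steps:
K = -692 (K = Add(2, -694) = -692)
Function('z')(P, p) = -98115 (Function('z')(P, p) = Mul(5, Mul(Add(-171, -462), Add(1065, -1034))) = Mul(5, Mul(-633, 31)) = Mul(5, -19623) = -98115)
Pow(Add(Function('z')(K, -372), b), -1) = Pow(Add(-98115, 9560301), -1) = Pow(9462186, -1) = Rational(1, 9462186)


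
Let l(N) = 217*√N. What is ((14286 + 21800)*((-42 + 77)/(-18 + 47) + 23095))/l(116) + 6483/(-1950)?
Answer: -2161/650 + 12085020970*√29/182497 ≈ 3.5660e+5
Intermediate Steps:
((14286 + 21800)*((-42 + 77)/(-18 + 47) + 23095))/l(116) + 6483/(-1950) = ((14286 + 21800)*((-42 + 77)/(-18 + 47) + 23095))/((217*√116)) + 6483/(-1950) = (36086*(35/29 + 23095))/((217*(2*√29))) + 6483*(-1/1950) = (36086*(35*(1/29) + 23095))/((434*√29)) - 2161/650 = (36086*(35/29 + 23095))*(√29/12586) - 2161/650 = (36086*(669790/29))*(√29/12586) - 2161/650 = 24170041940*(√29/12586)/29 - 2161/650 = 12085020970*√29/182497 - 2161/650 = -2161/650 + 12085020970*√29/182497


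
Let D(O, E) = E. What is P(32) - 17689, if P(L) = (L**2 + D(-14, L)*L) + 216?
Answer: -15425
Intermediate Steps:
P(L) = 216 + 2*L**2 (P(L) = (L**2 + L*L) + 216 = (L**2 + L**2) + 216 = 2*L**2 + 216 = 216 + 2*L**2)
P(32) - 17689 = (216 + 2*32**2) - 17689 = (216 + 2*1024) - 17689 = (216 + 2048) - 17689 = 2264 - 17689 = -15425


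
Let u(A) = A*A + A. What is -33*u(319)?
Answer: -3368640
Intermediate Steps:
u(A) = A + A² (u(A) = A² + A = A + A²)
-33*u(319) = -10527*(1 + 319) = -10527*320 = -33*102080 = -3368640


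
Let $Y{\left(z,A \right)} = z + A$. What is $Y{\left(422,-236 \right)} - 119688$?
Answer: $-119502$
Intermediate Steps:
$Y{\left(z,A \right)} = A + z$
$Y{\left(422,-236 \right)} - 119688 = \left(-236 + 422\right) - 119688 = 186 - 119688 = -119502$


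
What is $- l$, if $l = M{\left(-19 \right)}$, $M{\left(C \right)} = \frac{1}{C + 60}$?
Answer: $- \frac{1}{41} \approx -0.02439$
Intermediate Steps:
$M{\left(C \right)} = \frac{1}{60 + C}$
$l = \frac{1}{41}$ ($l = \frac{1}{60 - 19} = \frac{1}{41} \approx 0.02439$)
$- l = \left(-1\right) \frac{1}{41} = - \frac{1}{41}$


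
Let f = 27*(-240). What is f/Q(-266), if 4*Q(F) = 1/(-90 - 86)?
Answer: 4561920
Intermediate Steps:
f = -6480
Q(F) = -1/704 (Q(F) = 1/(4*(-90 - 86)) = (1/4)/(-176) = (1/4)*(-1/176) = -1/704)
f/Q(-266) = -6480/(-1/704) = -6480*(-704) = 4561920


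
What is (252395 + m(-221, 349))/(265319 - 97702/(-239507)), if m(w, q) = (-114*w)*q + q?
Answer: 433289718630/12709171087 ≈ 34.093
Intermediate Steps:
m(w, q) = q - 114*q*w (m(w, q) = -114*q*w + q = q - 114*q*w)
(252395 + m(-221, 349))/(265319 - 97702/(-239507)) = (252395 + 349*(1 - 114*(-221)))/(265319 - 97702/(-239507)) = (252395 + 349*(1 + 25194))/(265319 - 97702*(-1/239507)) = (252395 + 349*25195)/(265319 + 97702/239507) = (252395 + 8793055)/(63545855435/239507) = 9045450*(239507/63545855435) = 433289718630/12709171087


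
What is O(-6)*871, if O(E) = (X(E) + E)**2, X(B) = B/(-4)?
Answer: 70551/4 ≈ 17638.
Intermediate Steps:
X(B) = -B/4 (X(B) = B*(-1/4) = -B/4)
O(E) = 9*E**2/16 (O(E) = (-E/4 + E)**2 = (3*E/4)**2 = 9*E**2/16)
O(-6)*871 = ((9/16)*(-6)**2)*871 = ((9/16)*36)*871 = (81/4)*871 = 70551/4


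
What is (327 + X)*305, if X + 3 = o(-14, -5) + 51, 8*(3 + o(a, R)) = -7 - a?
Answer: 909815/8 ≈ 1.1373e+5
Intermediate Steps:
o(a, R) = -31/8 - a/8 (o(a, R) = -3 + (-7 - a)/8 = -3 + (-7/8 - a/8) = -31/8 - a/8)
X = 367/8 (X = -3 + ((-31/8 - 1/8*(-14)) + 51) = -3 + ((-31/8 + 7/4) + 51) = -3 + (-17/8 + 51) = -3 + 391/8 = 367/8 ≈ 45.875)
(327 + X)*305 = (327 + 367/8)*305 = (2983/8)*305 = 909815/8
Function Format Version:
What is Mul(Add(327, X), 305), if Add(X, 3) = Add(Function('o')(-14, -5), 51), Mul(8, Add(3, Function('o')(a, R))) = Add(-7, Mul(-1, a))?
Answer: Rational(909815, 8) ≈ 1.1373e+5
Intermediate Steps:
Function('o')(a, R) = Add(Rational(-31, 8), Mul(Rational(-1, 8), a)) (Function('o')(a, R) = Add(-3, Mul(Rational(1, 8), Add(-7, Mul(-1, a)))) = Add(-3, Add(Rational(-7, 8), Mul(Rational(-1, 8), a))) = Add(Rational(-31, 8), Mul(Rational(-1, 8), a)))
X = Rational(367, 8) (X = Add(-3, Add(Add(Rational(-31, 8), Mul(Rational(-1, 8), -14)), 51)) = Add(-3, Add(Add(Rational(-31, 8), Rational(7, 4)), 51)) = Add(-3, Add(Rational(-17, 8), 51)) = Add(-3, Rational(391, 8)) = Rational(367, 8) ≈ 45.875)
Mul(Add(327, X), 305) = Mul(Add(327, Rational(367, 8)), 305) = Mul(Rational(2983, 8), 305) = Rational(909815, 8)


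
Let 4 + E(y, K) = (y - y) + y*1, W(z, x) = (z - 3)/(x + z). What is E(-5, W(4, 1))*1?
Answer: -9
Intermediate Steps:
W(z, x) = (-3 + z)/(x + z)
E(y, K) = -4 + y (E(y, K) = -4 + ((y - y) + y*1) = -4 + (0 + y) = -4 + y)
E(-5, W(4, 1))*1 = (-4 - 5)*1 = -9*1 = -9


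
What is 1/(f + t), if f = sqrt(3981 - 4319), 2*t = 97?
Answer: 194/10761 - 52*I*sqrt(2)/10761 ≈ 0.018028 - 0.0068339*I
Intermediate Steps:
t = 97/2 (t = (1/2)*97 = 97/2 ≈ 48.500)
f = 13*I*sqrt(2) (f = sqrt(-338) = 13*I*sqrt(2) ≈ 18.385*I)
1/(f + t) = 1/(13*I*sqrt(2) + 97/2) = 1/(97/2 + 13*I*sqrt(2))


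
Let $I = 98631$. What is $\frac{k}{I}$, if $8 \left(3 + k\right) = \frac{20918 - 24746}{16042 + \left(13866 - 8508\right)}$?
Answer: $- \frac{4791}{156348400} \approx -3.0643 \cdot 10^{-5}$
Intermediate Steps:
$k = - \frac{129357}{42800}$ ($k = -3 + \frac{\left(20918 - 24746\right) \frac{1}{16042 + \left(13866 - 8508\right)}}{8} = -3 + \frac{\left(-3828\right) \frac{1}{16042 + \left(13866 - 8508\right)}}{8} = -3 + \frac{\left(-3828\right) \frac{1}{16042 + 5358}}{8} = -3 + \frac{\left(-3828\right) \frac{1}{21400}}{8} = -3 + \frac{1}{8} \left(- \frac{957}{5350}\right) = -3 - \frac{957}{42800} = - \frac{129357}{42800} \approx -3.0224$)
$\frac{k}{I} = - \frac{129357}{42800 \cdot 98631} = \left(- \frac{129357}{42800}\right) \frac{1}{98631} = - \frac{4791}{156348400}$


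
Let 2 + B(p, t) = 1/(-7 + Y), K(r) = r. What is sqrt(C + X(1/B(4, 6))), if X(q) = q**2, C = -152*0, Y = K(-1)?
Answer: 8/17 ≈ 0.47059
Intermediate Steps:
Y = -1
B(p, t) = -17/8 (B(p, t) = -2 + 1/(-7 - 1) = -2 + 1/(-8) = -2 - 1/8 = -17/8)
C = 0
sqrt(C + X(1/B(4, 6))) = sqrt(0 + (1/(-17/8))**2) = sqrt(0 + (-8/17)**2) = sqrt(0 + 64/289) = sqrt(64/289) = 8/17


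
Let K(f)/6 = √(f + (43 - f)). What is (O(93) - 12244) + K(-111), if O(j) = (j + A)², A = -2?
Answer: -3963 + 6*√43 ≈ -3923.7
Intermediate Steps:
K(f) = 6*√43 (K(f) = 6*√(f + (43 - f)) = 6*√43)
O(j) = (-2 + j)² (O(j) = (j - 2)² = (-2 + j)²)
(O(93) - 12244) + K(-111) = ((-2 + 93)² - 12244) + 6*√43 = (91² - 12244) + 6*√43 = (8281 - 12244) + 6*√43 = -3963 + 6*√43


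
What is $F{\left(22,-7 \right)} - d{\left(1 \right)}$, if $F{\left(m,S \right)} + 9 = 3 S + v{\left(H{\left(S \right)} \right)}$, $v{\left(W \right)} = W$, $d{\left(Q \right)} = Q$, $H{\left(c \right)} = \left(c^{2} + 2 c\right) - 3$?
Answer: $1$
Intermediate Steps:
$H{\left(c \right)} = -3 + c^{2} + 2 c$
$F{\left(m,S \right)} = -12 + S^{2} + 5 S$ ($F{\left(m,S \right)} = -9 + \left(3 S + \left(-3 + S^{2} + 2 S\right)\right) = -9 + \left(-3 + S^{2} + 5 S\right) = -12 + S^{2} + 5 S$)
$F{\left(22,-7 \right)} - d{\left(1 \right)} = \left(-12 + \left(-7\right)^{2} + 5 \left(-7\right)\right) - 1 = \left(-12 + 49 - 35\right) - 1 = 2 - 1 = 1$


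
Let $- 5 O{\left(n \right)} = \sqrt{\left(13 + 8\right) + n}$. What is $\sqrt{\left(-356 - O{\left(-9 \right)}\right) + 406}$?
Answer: $\frac{\sqrt{1250 + 10 \sqrt{3}}}{5} \approx 7.1199$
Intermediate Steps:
$O{\left(n \right)} = - \frac{\sqrt{21 + n}}{5}$ ($O{\left(n \right)} = - \frac{\sqrt{\left(13 + 8\right) + n}}{5} = - \frac{\sqrt{21 + n}}{5}$)
$\sqrt{\left(-356 - O{\left(-9 \right)}\right) + 406} = \sqrt{\left(-356 - - \frac{\sqrt{21 - 9}}{5}\right) + 406} = \sqrt{\left(-356 - - \frac{\sqrt{12}}{5}\right) + 406} = \sqrt{\left(-356 - - \frac{2 \sqrt{3}}{5}\right) + 406} = \sqrt{\left(-356 + \frac{2 \sqrt{3}}{5}\right) + 406} = \sqrt{50 + \frac{2 \sqrt{3}}{5}}$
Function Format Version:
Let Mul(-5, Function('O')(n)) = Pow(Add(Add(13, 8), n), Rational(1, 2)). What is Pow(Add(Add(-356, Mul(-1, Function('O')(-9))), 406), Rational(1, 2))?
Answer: Mul(Rational(1, 5), Pow(Add(1250, Mul(10, Pow(3, Rational(1, 2)))), Rational(1, 2))) ≈ 7.1199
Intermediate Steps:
Function('O')(n) = Mul(Rational(-1, 5), Pow(Add(21, n), Rational(1, 2))) (Function('O')(n) = Mul(Rational(-1, 5), Pow(Add(Add(13, 8), n), Rational(1, 2))) = Mul(Rational(-1, 5), Pow(Add(21, n), Rational(1, 2))))
Pow(Add(Add(-356, Mul(-1, Function('O')(-9))), 406), Rational(1, 2)) = Pow(Add(Add(-356, Mul(-1, Mul(Rational(-1, 5), Pow(Add(21, -9), Rational(1, 2))))), 406), Rational(1, 2)) = Pow(Add(Add(-356, Mul(-1, Mul(Rational(-1, 5), Pow(12, Rational(1, 2))))), 406), Rational(1, 2)) = Pow(Add(Add(-356, Mul(-1, Mul(Rational(-1, 5), Mul(2, Pow(3, Rational(1, 2)))))), 406), Rational(1, 2)) = Pow(Add(Add(-356, Mul(-1, Mul(Rational(-2, 5), Pow(3, Rational(1, 2))))), 406), Rational(1, 2)) = Pow(Add(Add(-356, Mul(Rational(2, 5), Pow(3, Rational(1, 2)))), 406), Rational(1, 2)) = Pow(Add(50, Mul(Rational(2, 5), Pow(3, Rational(1, 2)))), Rational(1, 2))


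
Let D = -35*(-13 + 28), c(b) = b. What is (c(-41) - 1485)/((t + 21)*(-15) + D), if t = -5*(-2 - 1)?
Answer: 1526/1065 ≈ 1.4329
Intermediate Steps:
t = 15 (t = -5*(-3) = 15)
D = -525 (D = -35*15 = -525)
(c(-41) - 1485)/((t + 21)*(-15) + D) = (-41 - 1485)/((15 + 21)*(-15) - 525) = -1526/(36*(-15) - 525) = -1526/(-540 - 525) = -1526/(-1065) = -1526*(-1/1065) = 1526/1065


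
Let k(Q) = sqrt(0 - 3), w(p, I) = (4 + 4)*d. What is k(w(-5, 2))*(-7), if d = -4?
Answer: -7*I*sqrt(3) ≈ -12.124*I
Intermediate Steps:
w(p, I) = -32 (w(p, I) = (4 + 4)*(-4) = 8*(-4) = -32)
k(Q) = I*sqrt(3) (k(Q) = sqrt(-3) = I*sqrt(3))
k(w(-5, 2))*(-7) = (I*sqrt(3))*(-7) = -7*I*sqrt(3)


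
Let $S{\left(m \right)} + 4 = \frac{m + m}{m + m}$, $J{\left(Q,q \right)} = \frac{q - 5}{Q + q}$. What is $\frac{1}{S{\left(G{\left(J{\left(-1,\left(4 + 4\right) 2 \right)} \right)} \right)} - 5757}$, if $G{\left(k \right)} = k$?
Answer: $- \frac{1}{5760} \approx -0.00017361$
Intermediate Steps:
$J{\left(Q,q \right)} = \frac{-5 + q}{Q + q}$
$S{\left(m \right)} = -3$ ($S{\left(m \right)} = -4 + \frac{m + m}{m + m} = -4 + \frac{2 m}{2 m} = -4 + 2 m \frac{1}{2 m} = -4 + 1 = -3$)
$\frac{1}{S{\left(G{\left(J{\left(-1,\left(4 + 4\right) 2 \right)} \right)} \right)} - 5757} = \frac{1}{-3 - 5757} = \frac{1}{-5760} = - \frac{1}{5760}$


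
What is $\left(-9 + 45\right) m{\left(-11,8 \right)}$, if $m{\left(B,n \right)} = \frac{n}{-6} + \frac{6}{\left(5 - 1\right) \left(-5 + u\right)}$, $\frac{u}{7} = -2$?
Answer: $- \frac{966}{19} \approx -50.842$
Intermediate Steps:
$u = -14$ ($u = 7 \left(-2\right) = -14$)
$m{\left(B,n \right)} = - \frac{3}{38} - \frac{n}{6}$ ($m{\left(B,n \right)} = \frac{n}{-6} + \frac{6}{\left(5 - 1\right) \left(-5 - 14\right)} = n \left(- \frac{1}{6}\right) + \frac{6}{4 \left(-19\right)} = - \frac{n}{6} + \frac{6}{-76} = - \frac{n}{6} + 6 \left(- \frac{1}{76}\right) = - \frac{n}{6} - \frac{3}{38} = - \frac{3}{38} - \frac{n}{6}$)
$\left(-9 + 45\right) m{\left(-11,8 \right)} = \left(-9 + 45\right) \left(- \frac{3}{38} - \frac{4}{3}\right) = 36 \left(- \frac{3}{38} - \frac{4}{3}\right) = 36 \left(- \frac{161}{114}\right) = - \frac{966}{19}$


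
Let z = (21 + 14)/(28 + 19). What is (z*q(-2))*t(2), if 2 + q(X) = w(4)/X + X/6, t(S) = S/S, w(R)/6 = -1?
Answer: 70/141 ≈ 0.49645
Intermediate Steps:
z = 35/47 ≈ 0.74468
w(R) = -6 (w(R) = 6*(-1) = -6)
t(S) = 1
q(X) = -2 - 6/X + X/6 (q(X) = -2 + (-6/X + X/6) = -2 - 6/X + X/6)
(z*q(-2))*t(2) = (35*(-2 - 6/(-2) + (⅙)*(-2))/47)*1 = (35*(-2 - 6*(-½) - ⅓)/47)*1 = (35*(-2 + 3 - ⅓)/47)*1 = ((35/47)*(⅔))*1 = (70/141)*1 = 70/141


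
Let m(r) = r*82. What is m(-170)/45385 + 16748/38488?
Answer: 11179263/87338894 ≈ 0.12800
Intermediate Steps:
m(r) = 82*r
m(-170)/45385 + 16748/38488 = (82*(-170))/45385 + 16748/38488 = -13940*1/45385 + 16748*(1/38488) = -2788/9077 + 4187/9622 = 11179263/87338894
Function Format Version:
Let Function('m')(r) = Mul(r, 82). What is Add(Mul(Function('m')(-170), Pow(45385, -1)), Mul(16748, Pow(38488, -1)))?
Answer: Rational(11179263, 87338894) ≈ 0.12800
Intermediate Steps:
Function('m')(r) = Mul(82, r)
Add(Mul(Function('m')(-170), Pow(45385, -1)), Mul(16748, Pow(38488, -1))) = Add(Mul(Mul(82, -170), Pow(45385, -1)), Mul(16748, Pow(38488, -1))) = Add(Mul(-13940, Rational(1, 45385)), Mul(16748, Rational(1, 38488))) = Add(Rational(-2788, 9077), Rational(4187, 9622)) = Rational(11179263, 87338894)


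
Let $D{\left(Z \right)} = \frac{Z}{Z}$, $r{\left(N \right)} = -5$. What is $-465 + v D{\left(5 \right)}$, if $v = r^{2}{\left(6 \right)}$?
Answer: $-440$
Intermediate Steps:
$D{\left(Z \right)} = 1$
$v = 25$ ($v = \left(-5\right)^{2} = 25$)
$-465 + v D{\left(5 \right)} = -465 + 25 \cdot 1 = -465 + 25 = -440$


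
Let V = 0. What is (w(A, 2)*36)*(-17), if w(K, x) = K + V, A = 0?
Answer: 0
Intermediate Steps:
w(K, x) = K (w(K, x) = K + 0 = K)
(w(A, 2)*36)*(-17) = (0*36)*(-17) = 0*(-17) = 0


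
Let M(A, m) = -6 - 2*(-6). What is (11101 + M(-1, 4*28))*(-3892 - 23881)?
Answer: -308474711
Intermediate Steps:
M(A, m) = 6 (M(A, m) = -6 + 12 = 6)
(11101 + M(-1, 4*28))*(-3892 - 23881) = (11101 + 6)*(-3892 - 23881) = 11107*(-27773) = -308474711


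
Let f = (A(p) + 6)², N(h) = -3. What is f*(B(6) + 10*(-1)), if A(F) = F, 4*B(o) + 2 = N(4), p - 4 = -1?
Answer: -3645/4 ≈ -911.25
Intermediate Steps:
p = 3 (p = 4 - 1 = 3)
B(o) = -5/4 (B(o) = -½ + (¼)*(-3) = -½ - ¾ = -5/4)
f = 81 (f = (3 + 6)² = 9² = 81)
f*(B(6) + 10*(-1)) = 81*(-5/4 + 10*(-1)) = 81*(-5/4 - 10) = 81*(-45/4) = -3645/4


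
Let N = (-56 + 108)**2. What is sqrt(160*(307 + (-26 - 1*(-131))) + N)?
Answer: 4*sqrt(4289) ≈ 261.96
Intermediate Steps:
N = 2704 (N = 52**2 = 2704)
sqrt(160*(307 + (-26 - 1*(-131))) + N) = sqrt(160*(307 + (-26 - 1*(-131))) + 2704) = sqrt(160*(307 + (-26 + 131)) + 2704) = sqrt(160*(307 + 105) + 2704) = sqrt(160*412 + 2704) = sqrt(65920 + 2704) = sqrt(68624) = 4*sqrt(4289)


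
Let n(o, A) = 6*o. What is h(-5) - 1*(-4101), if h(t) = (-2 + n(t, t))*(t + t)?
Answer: 4421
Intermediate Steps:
h(t) = 2*t*(-2 + 6*t) (h(t) = (-2 + 6*t)*(t + t) = (-2 + 6*t)*(2*t) = 2*t*(-2 + 6*t))
h(-5) - 1*(-4101) = 4*(-5)*(-1 + 3*(-5)) - 1*(-4101) = 4*(-5)*(-1 - 15) + 4101 = 4*(-5)*(-16) + 4101 = 320 + 4101 = 4421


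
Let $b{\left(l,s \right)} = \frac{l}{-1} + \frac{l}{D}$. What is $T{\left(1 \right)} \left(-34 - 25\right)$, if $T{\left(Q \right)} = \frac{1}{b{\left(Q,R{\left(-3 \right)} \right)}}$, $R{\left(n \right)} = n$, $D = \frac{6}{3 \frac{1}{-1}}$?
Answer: $\frac{118}{3} \approx 39.333$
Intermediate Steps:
$D = -2$ ($D = \frac{6}{3 \left(-1\right)} = \frac{6}{-3} = 6 \left(- \frac{1}{3}\right) = -2$)
$b{\left(l,s \right)} = - \frac{3 l}{2}$ ($b{\left(l,s \right)} = \frac{l}{-1} + \frac{l}{-2} = l \left(-1\right) + l \left(- \frac{1}{2}\right) = - l - \frac{l}{2} = - \frac{3 l}{2}$)
$T{\left(Q \right)} = - \frac{2}{3 Q}$ ($T{\left(Q \right)} = \frac{1}{\left(- \frac{3}{2}\right) Q} = - \frac{2}{3 Q}$)
$T{\left(1 \right)} \left(-34 - 25\right) = - \frac{2}{3 \cdot 1} \left(-34 - 25\right) = \left(- \frac{2}{3}\right) 1 \left(-59\right) = \left(- \frac{2}{3}\right) \left(-59\right) = \frac{118}{3}$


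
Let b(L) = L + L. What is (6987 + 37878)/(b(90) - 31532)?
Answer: -44865/31352 ≈ -1.4310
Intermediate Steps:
b(L) = 2*L
(6987 + 37878)/(b(90) - 31532) = (6987 + 37878)/(2*90 - 31532) = 44865/(180 - 31532) = 44865/(-31352) = 44865*(-1/31352) = -44865/31352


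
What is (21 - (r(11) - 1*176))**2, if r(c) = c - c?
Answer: 38809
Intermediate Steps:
r(c) = 0
(21 - (r(11) - 1*176))**2 = (21 - (0 - 1*176))**2 = (21 - (0 - 176))**2 = (21 - 1*(-176))**2 = (21 + 176)**2 = 197**2 = 38809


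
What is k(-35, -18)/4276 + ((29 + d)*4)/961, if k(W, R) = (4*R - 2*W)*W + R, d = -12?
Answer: 85185/1027309 ≈ 0.082921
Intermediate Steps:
k(W, R) = R + W*(-2*W + 4*R) (k(W, R) = (-2*W + 4*R)*W + R = W*(-2*W + 4*R) + R = R + W*(-2*W + 4*R))
k(-35, -18)/4276 + ((29 + d)*4)/961 = (-18 - 2*(-35)² + 4*(-18)*(-35))/4276 + ((29 - 12)*4)/961 = (-18 - 2*1225 + 2520)*(1/4276) + (17*4)*(1/961) = (-18 - 2450 + 2520)*(1/4276) + 68*(1/961) = 52*(1/4276) + 68/961 = 13/1069 + 68/961 = 85185/1027309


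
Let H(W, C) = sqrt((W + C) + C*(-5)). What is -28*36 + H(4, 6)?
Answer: -1008 + 2*I*sqrt(5) ≈ -1008.0 + 4.4721*I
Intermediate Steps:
H(W, C) = sqrt(W - 4*C) (H(W, C) = sqrt((C + W) - 5*C) = sqrt(W - 4*C))
-28*36 + H(4, 6) = -28*36 + sqrt(4 - 4*6) = -1008 + sqrt(4 - 24) = -1008 + sqrt(-20) = -1008 + 2*I*sqrt(5)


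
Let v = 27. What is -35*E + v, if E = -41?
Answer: 1462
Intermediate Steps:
-35*E + v = -35*(-41) + 27 = 1435 + 27 = 1462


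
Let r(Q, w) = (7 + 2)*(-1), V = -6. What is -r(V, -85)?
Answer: 9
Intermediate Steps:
r(Q, w) = -9 (r(Q, w) = 9*(-1) = -9)
-r(V, -85) = -1*(-9) = 9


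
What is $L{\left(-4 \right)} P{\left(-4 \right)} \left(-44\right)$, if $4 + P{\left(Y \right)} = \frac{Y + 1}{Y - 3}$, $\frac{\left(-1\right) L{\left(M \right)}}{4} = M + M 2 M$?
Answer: $-17600$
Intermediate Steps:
$L{\left(M \right)} = - 8 M^{2} - 4 M$ ($L{\left(M \right)} = - 4 \left(M + M 2 M\right) = - 4 \left(M + 2 M^{2}\right) = - 8 M^{2} - 4 M$)
$P{\left(Y \right)} = -4 + \frac{1 + Y}{-3 + Y}$ ($P{\left(Y \right)} = -4 + \frac{Y + 1}{Y - 3} = -4 + \frac{1 + Y}{-3 + Y}$)
$L{\left(-4 \right)} P{\left(-4 \right)} \left(-44\right) = \left(-4\right) \left(-4\right) \left(1 + 2 \left(-4\right)\right) \frac{13 - -12}{-3 - 4} \left(-44\right) = \left(-4\right) \left(-4\right) \left(1 - 8\right) \frac{13 + 12}{-7} \left(-44\right) = \left(-4\right) \left(-4\right) \left(-7\right) \left(\left(- \frac{1}{7}\right) 25\right) \left(-44\right) = \left(-112\right) \left(- \frac{25}{7}\right) \left(-44\right) = 400 \left(-44\right) = -17600$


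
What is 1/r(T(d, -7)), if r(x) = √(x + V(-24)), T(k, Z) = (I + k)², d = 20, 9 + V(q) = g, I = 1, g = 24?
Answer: √114/228 ≈ 0.046829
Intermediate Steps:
V(q) = 15 (V(q) = -9 + 24 = 15)
T(k, Z) = (1 + k)²
r(x) = √(15 + x) (r(x) = √(x + 15) = √(15 + x))
1/r(T(d, -7)) = 1/(√(15 + (1 + 20)²)) = 1/(√(15 + 21²)) = 1/(√(15 + 441)) = 1/(√456) = 1/(2*√114) = √114/228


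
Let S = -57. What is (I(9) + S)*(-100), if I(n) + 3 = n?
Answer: 5100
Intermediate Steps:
I(n) = -3 + n
(I(9) + S)*(-100) = ((-3 + 9) - 57)*(-100) = (6 - 57)*(-100) = -51*(-100) = 5100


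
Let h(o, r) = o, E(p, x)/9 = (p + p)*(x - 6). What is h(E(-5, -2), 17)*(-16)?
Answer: -11520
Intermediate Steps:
E(p, x) = 18*p*(-6 + x) (E(p, x) = 9*((p + p)*(x - 6)) = 9*((2*p)*(-6 + x)) = 9*(2*p*(-6 + x)) = 18*p*(-6 + x))
h(E(-5, -2), 17)*(-16) = (18*(-5)*(-6 - 2))*(-16) = (18*(-5)*(-8))*(-16) = 720*(-16) = -11520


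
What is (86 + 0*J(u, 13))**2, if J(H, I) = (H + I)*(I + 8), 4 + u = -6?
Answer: 7396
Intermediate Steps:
u = -10 (u = -4 - 6 = -10)
J(H, I) = (8 + I)*(H + I) (J(H, I) = (H + I)*(8 + I) = (8 + I)*(H + I))
(86 + 0*J(u, 13))**2 = (86 + 0*(13**2 + 8*(-10) + 8*13 - 10*13))**2 = (86 + 0*(169 - 80 + 104 - 130))**2 = (86 + 0*63)**2 = (86 + 0)**2 = 86**2 = 7396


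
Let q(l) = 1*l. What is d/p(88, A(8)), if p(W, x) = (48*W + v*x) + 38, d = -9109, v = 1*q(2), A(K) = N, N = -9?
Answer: -9109/4244 ≈ -2.1463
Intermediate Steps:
q(l) = l
A(K) = -9
v = 2 (v = 1*2 = 2)
p(W, x) = 38 + 2*x + 48*W (p(W, x) = (48*W + 2*x) + 38 = (2*x + 48*W) + 38 = 38 + 2*x + 48*W)
d/p(88, A(8)) = -9109/(38 + 2*(-9) + 48*88) = -9109/(38 - 18 + 4224) = -9109/4244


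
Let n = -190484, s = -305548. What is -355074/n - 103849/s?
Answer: 32068430867/14550501308 ≈ 2.2039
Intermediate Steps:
-355074/n - 103849/s = -355074/(-190484) - 103849/(-305548) = -355074*(-1/190484) - 103849*(-1/305548) = 177537/95242 + 103849/305548 = 32068430867/14550501308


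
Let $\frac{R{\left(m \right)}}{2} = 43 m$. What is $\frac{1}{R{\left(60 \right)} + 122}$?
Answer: $\frac{1}{5282} \approx 0.00018932$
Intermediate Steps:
$R{\left(m \right)} = 86 m$ ($R{\left(m \right)} = 2 \cdot 43 m = 86 m$)
$\frac{1}{R{\left(60 \right)} + 122} = \frac{1}{86 \cdot 60 + 122} = \frac{1}{5160 + 122} = \frac{1}{5282}$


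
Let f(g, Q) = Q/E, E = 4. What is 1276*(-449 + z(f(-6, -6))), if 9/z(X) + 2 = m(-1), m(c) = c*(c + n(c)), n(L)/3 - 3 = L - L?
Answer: -2870362/5 ≈ -5.7407e+5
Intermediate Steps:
n(L) = 9 (n(L) = 9 + 3*(L - L) = 9 + 3*0 = 9 + 0 = 9)
m(c) = c*(9 + c) (m(c) = c*(c + 9) = c*(9 + c))
f(g, Q) = Q/4
z(X) = -9/10 (z(X) = 9/(-2 - (9 - 1)) = 9/(-2 - 1*8) = 9/(-2 - 8) = 9/(-10) = 9*(-⅒) = -9/10)
1276*(-449 + z(f(-6, -6))) = 1276*(-449 - 9/10) = 1276*(-4499/10) = -2870362/5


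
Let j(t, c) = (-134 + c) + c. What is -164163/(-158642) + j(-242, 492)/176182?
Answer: 14528705683/13974932422 ≈ 1.0396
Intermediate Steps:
j(t, c) = -134 + 2*c
-164163/(-158642) + j(-242, 492)/176182 = -164163/(-158642) + (-134 + 2*492)/176182 = -164163*(-1/158642) + (-134 + 984)*(1/176182) = 164163/158642 + 850*(1/176182) = 164163/158642 + 425/88091 = 14528705683/13974932422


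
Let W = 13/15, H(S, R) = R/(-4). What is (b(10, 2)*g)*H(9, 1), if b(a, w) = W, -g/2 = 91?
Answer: 1183/30 ≈ 39.433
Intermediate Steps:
H(S, R) = -R/4 (H(S, R) = R*(-1/4) = -R/4)
g = -182 (g = -2*91 = -182)
W = 13/15 (W = 13*(1/15) = 13/15 ≈ 0.86667)
b(a, w) = 13/15
(b(10, 2)*g)*H(9, 1) = ((13/15)*(-182))*(-1/4*1) = -2366/15*(-1/4) = 1183/30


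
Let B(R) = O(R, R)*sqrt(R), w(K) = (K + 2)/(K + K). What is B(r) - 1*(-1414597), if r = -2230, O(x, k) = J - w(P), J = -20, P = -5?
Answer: 1414597 - 203*I*sqrt(2230)/10 ≈ 1.4146e+6 - 958.62*I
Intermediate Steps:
w(K) = (2 + K)/(2*K) (w(K) = (2 + K)/((2*K)) = (2 + K)*(1/(2*K)) = (2 + K)/(2*K))
O(x, k) = -203/10 (O(x, k) = -20 - (2 - 5)/(2*(-5)) = -20 - (-1)*(-3)/(2*5) = -20 - 1*3/10 = -20 - 3/10 = -203/10)
B(R) = -203*sqrt(R)/10
B(r) - 1*(-1414597) = -203*I*sqrt(2230)/10 - 1*(-1414597) = -203*I*sqrt(2230)/10 + 1414597 = 1414597 - 203*I*sqrt(2230)/10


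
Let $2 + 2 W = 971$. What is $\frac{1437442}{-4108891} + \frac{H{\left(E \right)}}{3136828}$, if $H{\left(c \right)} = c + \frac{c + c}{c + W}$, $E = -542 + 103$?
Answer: $- \frac{410491117870971}{1172888474735068} \approx -0.34998$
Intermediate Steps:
$W = \frac{969}{2}$ ($W = -1 + \frac{1}{2} \cdot 971 = -1 + \frac{971}{2} = \frac{969}{2} \approx 484.5$)
$E = -439$
$H{\left(c \right)} = c + \frac{2 c}{\frac{969}{2} + c}$ ($H{\left(c \right)} = c + \frac{c + c}{c + \frac{969}{2}} = c + \frac{2 c}{\frac{969}{2} + c}$)
$\frac{1437442}{-4108891} + \frac{H{\left(E \right)}}{3136828} = \frac{1437442}{-4108891} + \frac{\left(-439\right) \frac{1}{969 + 2 \left(-439\right)} \left(973 + 2 \left(-439\right)\right)}{3136828} = 1437442 \left(- \frac{1}{4108891}\right) + - \frac{439 \left(973 - 878\right)}{969 - 878} \cdot \frac{1}{3136828} = - \frac{1437442}{4108891} + \left(-439\right) \frac{1}{91} \cdot 95 \cdot \frac{1}{3136828} = - \frac{1437442}{4108891} - \frac{41705}{285451348} = - \frac{410491117870971}{1172888474735068}$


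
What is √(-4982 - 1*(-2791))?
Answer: I*√2191 ≈ 46.808*I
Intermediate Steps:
√(-4982 - 1*(-2791)) = √(-4982 + 2791) = √(-2191) = I*√2191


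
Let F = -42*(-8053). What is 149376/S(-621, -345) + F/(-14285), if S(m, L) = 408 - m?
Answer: 595267202/4899755 ≈ 121.49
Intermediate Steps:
F = 338226
149376/S(-621, -345) + F/(-14285) = 149376/(408 - 1*(-621)) + 338226/(-14285) = 149376/(408 + 621) + 338226*(-1/14285) = 149376/1029 - 338226/14285 = 149376*(1/1029) - 338226/14285 = 49792/343 - 338226/14285 = 595267202/4899755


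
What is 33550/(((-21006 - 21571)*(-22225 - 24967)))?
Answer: 16775/1004646892 ≈ 1.6697e-5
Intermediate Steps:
33550/(((-21006 - 21571)*(-22225 - 24967))) = 33550/((-42577*(-47192))) = 33550/2009293784 = 33550*(1/2009293784) = 16775/1004646892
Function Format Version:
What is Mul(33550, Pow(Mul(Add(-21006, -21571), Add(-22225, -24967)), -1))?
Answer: Rational(16775, 1004646892) ≈ 1.6697e-5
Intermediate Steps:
Mul(33550, Pow(Mul(Add(-21006, -21571), Add(-22225, -24967)), -1)) = Mul(33550, Pow(Mul(-42577, -47192), -1)) = Mul(33550, Pow(2009293784, -1)) = Mul(33550, Rational(1, 2009293784)) = Rational(16775, 1004646892)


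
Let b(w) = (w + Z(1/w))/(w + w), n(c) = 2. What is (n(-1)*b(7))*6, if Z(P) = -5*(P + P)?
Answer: 234/49 ≈ 4.7755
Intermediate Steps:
Z(P) = -10*P
b(w) = (w - 10/w)/(2*w) (b(w) = (w - 10/w)/(w + w) = (w - 10/w)/((2*w)) = (w - 10/w)*(1/(2*w)) = (w - 10/w)/(2*w))
(n(-1)*b(7))*6 = (2*(1/2 - 5/7**2))*6 = (2*(1/2 - 5*1/49))*6 = (2*(1/2 - 5/49))*6 = (2*(39/98))*6 = (39/49)*6 = 234/49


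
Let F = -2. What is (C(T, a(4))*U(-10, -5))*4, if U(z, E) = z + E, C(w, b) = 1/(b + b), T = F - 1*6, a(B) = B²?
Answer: -15/8 ≈ -1.8750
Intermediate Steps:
T = -8 (T = -2 - 1*6 = -2 - 6 = -8)
C(w, b) = 1/(2*b)
U(z, E) = E + z
(C(T, a(4))*U(-10, -5))*4 = ((1/(2*(4²)))*(-5 - 10))*4 = (((½)/16)*(-15))*4 = (((½)*(1/16))*(-15))*4 = ((1/32)*(-15))*4 = -15/32*4 = -15/8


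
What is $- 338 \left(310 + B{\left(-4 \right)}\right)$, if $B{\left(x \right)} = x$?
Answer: $-103428$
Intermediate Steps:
$- 338 \left(310 + B{\left(-4 \right)}\right) = - 338 \left(310 - 4\right) = \left(-338\right) 306 = -103428$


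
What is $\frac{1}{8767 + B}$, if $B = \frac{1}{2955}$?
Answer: $\frac{2955}{25906486} \approx 0.00011406$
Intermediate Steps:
$B = \frac{1}{2955} \approx 0.00033841$
$\frac{1}{8767 + B} = \frac{1}{8767 + \frac{1}{2955}} = \frac{1}{\frac{25906486}{2955}} = \frac{2955}{25906486}$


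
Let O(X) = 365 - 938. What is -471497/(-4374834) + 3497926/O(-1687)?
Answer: -5100858475501/835593294 ≈ -6104.5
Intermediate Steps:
O(X) = -573
-471497/(-4374834) + 3497926/O(-1687) = -471497/(-4374834) + 3497926/(-573) = -471497*(-1/4374834) + 3497926*(-1/573) = 471497/4374834 - 3497926/573 = -5100858475501/835593294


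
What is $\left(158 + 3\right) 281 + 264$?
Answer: $45505$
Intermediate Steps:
$\left(158 + 3\right) 281 + 264 = 161 \cdot 281 + 264 = 45241 + 264 = 45505$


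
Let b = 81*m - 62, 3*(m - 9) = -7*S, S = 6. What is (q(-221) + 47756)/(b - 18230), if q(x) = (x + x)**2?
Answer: -243120/18697 ≈ -13.003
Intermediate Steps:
q(x) = 4*x**2 (q(x) = (2*x)**2 = 4*x**2)
m = -5 (m = 9 + (-7*6)/3 = 9 + (1/3)*(-42) = 9 - 14 = -5)
b = -467 (b = 81*(-5) - 62 = -405 - 62 = -467)
(q(-221) + 47756)/(b - 18230) = (4*(-221)**2 + 47756)/(-467 - 18230) = (4*48841 + 47756)/(-18697) = (195364 + 47756)*(-1/18697) = 243120*(-1/18697) = -243120/18697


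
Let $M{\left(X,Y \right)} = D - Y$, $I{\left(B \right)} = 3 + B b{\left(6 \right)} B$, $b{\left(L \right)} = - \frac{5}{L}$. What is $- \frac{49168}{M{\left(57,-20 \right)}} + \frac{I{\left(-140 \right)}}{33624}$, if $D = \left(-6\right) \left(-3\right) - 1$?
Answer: $- \frac{4961487163}{3732264} \approx -1329.3$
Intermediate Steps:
$I{\left(B \right)} = 3 - \frac{5 B^{2}}{6}$ ($I{\left(B \right)} = 3 + B \left(- \frac{5}{6}\right) B = 3 + - \frac{5 B}{6} B = 3 - \frac{5 B^{2}}{6}$)
$D = 17$ ($D = 18 - 1 = 17$)
$M{\left(X,Y \right)} = 17 - Y$
$- \frac{49168}{M{\left(57,-20 \right)}} + \frac{I{\left(-140 \right)}}{33624} = - \frac{49168}{17 - -20} + \frac{3 - \frac{5 \left(-140\right)^{2}}{6}}{33624} = - \frac{49168}{17 + 20} + \left(3 - \frac{49000}{3}\right) \frac{1}{33624} = - \frac{49168}{37} + \left(3 - \frac{49000}{3}\right) \frac{1}{33624} = \left(-49168\right) \frac{1}{37} - \frac{48991}{100872} = - \frac{49168}{37} - \frac{48991}{100872} = - \frac{4961487163}{3732264}$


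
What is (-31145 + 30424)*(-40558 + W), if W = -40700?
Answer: 58587018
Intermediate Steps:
(-31145 + 30424)*(-40558 + W) = (-31145 + 30424)*(-40558 - 40700) = -721*(-81258) = 58587018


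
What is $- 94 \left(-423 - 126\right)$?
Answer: $51606$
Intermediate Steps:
$- 94 \left(-423 - 126\right) = \left(-94\right) \left(-549\right) = 51606$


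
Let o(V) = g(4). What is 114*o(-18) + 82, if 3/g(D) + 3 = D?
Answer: 424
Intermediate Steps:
g(D) = 3/(-3 + D)
o(V) = 3 (o(V) = 3/(-3 + 4) = 3/1 = 3*1 = 3)
114*o(-18) + 82 = 114*3 + 82 = 342 + 82 = 424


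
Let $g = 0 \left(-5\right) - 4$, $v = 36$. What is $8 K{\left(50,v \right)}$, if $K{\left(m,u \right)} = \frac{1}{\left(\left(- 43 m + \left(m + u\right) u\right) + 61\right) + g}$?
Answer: $\frac{8}{1003} \approx 0.0079761$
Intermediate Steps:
$g = -4$ ($g = 0 - 4 = -4$)
$K{\left(m,u \right)} = \frac{1}{57 - 43 m + u \left(m + u\right)}$ ($K{\left(m,u \right)} = \frac{1}{\left(\left(- 43 m + \left(m + u\right) u\right) + 61\right) - 4} = \frac{1}{\left(\left(- 43 m + u \left(m + u\right)\right) + 61\right) - 4} = \frac{1}{\left(61 - 43 m + u \left(m + u\right)\right) - 4} = \frac{1}{57 - 43 m + u \left(m + u\right)}$)
$8 K{\left(50,v \right)} = \frac{8}{57 + 36^{2} - 2150 + 50 \cdot 36} = \frac{8}{57 + 1296 - 2150 + 1800} = \frac{8}{1003}$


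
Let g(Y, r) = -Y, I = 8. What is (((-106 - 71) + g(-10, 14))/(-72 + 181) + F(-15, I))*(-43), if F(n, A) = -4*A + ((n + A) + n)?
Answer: 260279/109 ≈ 2387.9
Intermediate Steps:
F(n, A) = -3*A + 2*n (F(n, A) = -4*A + ((A + n) + n) = -4*A + (A + 2*n) = -3*A + 2*n)
(((-106 - 71) + g(-10, 14))/(-72 + 181) + F(-15, I))*(-43) = (((-106 - 71) - 1*(-10))/(-72 + 181) + (-3*8 + 2*(-15)))*(-43) = ((-177 + 10)/109 + (-24 - 30))*(-43) = (-167*1/109 - 54)*(-43) = (-167/109 - 54)*(-43) = -6053/109*(-43) = 260279/109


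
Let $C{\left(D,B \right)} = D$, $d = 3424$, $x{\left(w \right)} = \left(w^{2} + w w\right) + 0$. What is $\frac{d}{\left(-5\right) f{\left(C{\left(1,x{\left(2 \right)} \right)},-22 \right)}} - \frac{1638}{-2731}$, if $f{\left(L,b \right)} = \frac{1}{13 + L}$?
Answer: $- \frac{130905026}{13655} \approx -9586.6$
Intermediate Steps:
$x{\left(w \right)} = 2 w^{2}$ ($x{\left(w \right)} = \left(w^{2} + w^{2}\right) + 0 = 2 w^{2} + 0 = 2 w^{2}$)
$\frac{d}{\left(-5\right) f{\left(C{\left(1,x{\left(2 \right)} \right)},-22 \right)}} - \frac{1638}{-2731} = \frac{3424}{\left(-5\right) \frac{1}{13 + 1}} - \frac{1638}{-2731} = \frac{3424}{\left(-5\right) \frac{1}{14}} - - \frac{1638}{2731} = \frac{3424}{\left(-5\right) \frac{1}{14}} + \frac{1638}{2731} = \frac{3424}{- \frac{5}{14}} + \frac{1638}{2731} = 3424 \left(- \frac{14}{5}\right) + \frac{1638}{2731} = - \frac{47936}{5} + \frac{1638}{2731} = - \frac{130905026}{13655}$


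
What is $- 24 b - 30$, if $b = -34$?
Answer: $786$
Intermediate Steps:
$- 24 b - 30 = \left(-24\right) \left(-34\right) - 30 = 816 - 30 = 786$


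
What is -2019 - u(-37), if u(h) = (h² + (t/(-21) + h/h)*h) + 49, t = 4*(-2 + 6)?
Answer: -71992/21 ≈ -3428.2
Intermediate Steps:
t = 16 (t = 4*4 = 16)
u(h) = 49 + h² + 5*h/21 (u(h) = (h² + (16/(-21) + h/h)*h) + 49 = (h² + (16*(-1/21) + 1)*h) + 49 = (h² + (-16/21 + 1)*h) + 49 = (h² + 5*h/21) + 49 = 49 + h² + 5*h/21)
-2019 - u(-37) = -2019 - (49 + (-37)² + (5/21)*(-37)) = -2019 - (49 + 1369 - 185/21) = -2019 - 1*29593/21 = -2019 - 29593/21 = -71992/21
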